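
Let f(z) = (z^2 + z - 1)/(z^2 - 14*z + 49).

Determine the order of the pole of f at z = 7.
Factor the denominator:
  z^2 - 14*z + 49 = (z - 7)^2

The numerator P(z) = z^2 + z - 1 has P(7) = 55 ≠ 0, so no factor of (z - 7) cancels.
Near z = 7 we can therefore write f(z) = g(z)/(z - 7)^2 with g analytic at 7 and g(7) ≠ 0 (g is just the numerator).

Hence z = 7 is a pole of order 2.

Final answer: 2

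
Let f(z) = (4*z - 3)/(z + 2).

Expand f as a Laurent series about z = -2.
Put w = z - (-2), i.e. z = w - 2. The denominator is w, so it suffices to rewrite the numerator in powers of w.

P(z) = 4*z - 3
P(w - 2) = -11 + 4*w

Dividing each term by w:
  f = -11/w + 4

Substituting back w = z + 2:
  f(z) = -11/(z + 2) + 4

The series is finite because the numerator is a polynomial; the negative powers form the principal part, and the coefficient of 1/(z + 2) gives Res(f, -2) = -11.

Final answer: -11/(z + 2) + 4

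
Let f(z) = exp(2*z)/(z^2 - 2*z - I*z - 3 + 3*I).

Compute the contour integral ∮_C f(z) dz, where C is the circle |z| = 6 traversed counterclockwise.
By the residue theorem, ∮_C f(z) dz = 2πi · (sum of the residues of f at the poles inside |z| = 6).

The denominator factors as (z + 1 - I)*(z - 3), so the singularities of f are simple poles at z = -1 + I, z = 3.
  |-1 + I|² = 2 < 36 = 6², so this pole is inside the contour.
  |3|² = 9 < 36 = 6², so this pole is inside the contour.

With P(z) = exp(2*z) and Q(z) = z^2 - 2*z - I*z - 3 + 3*I, each pole is simple, so Res(f, z₀) = P(z₀)/Q'(z₀) with Q'(z) = 2*z - 2 - I.
  Res(f, -1 + I) = P(-1 + I)/Q'(-1 + I) = (exp(-2 + 2*I))/(-4 + I) = (-4/17 - I/17)*exp(-2 + 2*I)
  Res(f, 3) = P(3)/Q'(3) = (exp(6))/(4 - I) = (4/17 + I/17)*exp(6)

Sum of residues inside C: (-4/17 - I/17)*exp(-2 + 2*I) + (4/17 + I/17)*exp(6)
∮_C f(z) dz = 2πi · ((-4/17 - I/17)*exp(-2 + 2*I) + (4/17 + I/17)*exp(6)) = pi*(2/17 - 8*I/17)*exp(-2 + 2*I) + pi*(-2/17 + 8*I/17)*exp(6)

Final answer: pi*(2/17 - 8*I/17)*exp(-2 + 2*I) + pi*(-2/17 + 8*I/17)*exp(6)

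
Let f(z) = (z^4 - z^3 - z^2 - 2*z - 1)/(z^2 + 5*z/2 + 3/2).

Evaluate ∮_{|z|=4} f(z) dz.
By the residue theorem, ∮_C f(z) dz = 2πi · (sum of the residues of f at the poles inside |z| = 4).

The denominator factors as (z + 3/2)*(z + 1), so the singularities of f are simple poles at z = -3/2, z = -1.
  |-3/2|² = 9/4 < 16 = 4², so this pole is inside the contour.
  |-1|² = 1 < 16 = 4², so this pole is inside the contour.

With P(z) = z^4 - z^3 - z^2 - 2*z - 1 and Q(z) = z^2 + 5*z/2 + 3/2, each pole is simple, so Res(f, z₀) = P(z₀)/Q'(z₀) with Q'(z) = 2*z + 5/2.
  Res(f, -3/2) = P(-3/2)/Q'(-3/2) = (131/16)/(-1/2) = -131/8
  Res(f, -1) = P(-1)/Q'(-1) = (2)/(1/2) = 4

Sum of residues inside C: -99/8
∮_C f(z) dz = 2πi · (-99/8) = -99*I*pi/4

Final answer: -99*I*pi/4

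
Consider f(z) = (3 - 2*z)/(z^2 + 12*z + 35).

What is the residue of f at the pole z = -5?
Write f(z) = P(z)/Q(z) with P(z) = 3 - 2*z and Q(z) = z^2 + 12*z + 35.
The denominator factors as Q(z) = (z + 5)*(z + 7), so z = -5 is a simple zero of Q and P is analytic there; z = -5 is therefore a simple pole and
  Res(f, z₀) = P(z₀)/Q'(z₀).

Q'(z) = 2*z + 12, so Q'(-5) = 2.
P(-5) = 13.

Res(f, -5) = (13)/(2) = 13/2

Final answer: 13/2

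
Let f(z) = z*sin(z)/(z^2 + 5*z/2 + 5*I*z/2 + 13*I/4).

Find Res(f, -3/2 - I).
Write f(z) = P(z)/Q(z) with P(z) = z*sin(z) and Q(z) = z^2 + 5*z/2 + 5*I*z/2 + 13*I/4.
The denominator factors as Q(z) = (z + 3/2 + I)*(z + 1 + 3*I/2), so z = -3/2 - I is a simple zero of Q and P is analytic there; z = -3/2 - I is therefore a simple pole and
  Res(f, z₀) = P(z₀)/Q'(z₀).

Q'(z) = 2*z + 5/2 + 5*I/2, so Q'(-3/2 - I) = -1/2 + I/2.
P(-3/2 - I) = (3/2 + I)*sin(3/2 + I).

Res(f, -3/2 - I) = ((3/2 + I)*sin(3/2 + I))/(-1/2 + I/2) = (-1/2 - 5*I/2)*sin(3/2 + I)

Final answer: (-1/2 - 5*I/2)*sin(3/2 + I)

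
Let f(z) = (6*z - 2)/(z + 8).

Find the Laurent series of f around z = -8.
Put w = z - (-8), i.e. z = w - 8. The denominator is w, so it suffices to rewrite the numerator in powers of w.

P(z) = 6*z - 2
P(w - 8) = -50 + 6*w

Dividing each term by w:
  f = -50/w + 6

Substituting back w = z + 8:
  f(z) = -50/(z + 8) + 6

The series is finite because the numerator is a polynomial; the negative powers form the principal part, and the coefficient of 1/(z + 8) gives Res(f, -8) = -50.

Final answer: -50/(z + 8) + 6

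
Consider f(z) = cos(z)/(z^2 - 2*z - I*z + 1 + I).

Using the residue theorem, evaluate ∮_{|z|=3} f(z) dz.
By the residue theorem, ∮_C f(z) dz = 2πi · (sum of the residues of f at the poles inside |z| = 3).

The denominator factors as (z - 1 - I)*(z - 1), so the singularities of f are simple poles at z = 1 + I, z = 1.
  |1 + I|² = 2 < 9 = 3², so this pole is inside the contour.
  |1|² = 1 < 9 = 3², so this pole is inside the contour.

With P(z) = cos(z) and Q(z) = z^2 - 2*z - I*z + 1 + I, each pole is simple, so Res(f, z₀) = P(z₀)/Q'(z₀) with Q'(z) = 2*z - 2 - I.
  Res(f, 1 + I) = P(1 + I)/Q'(1 + I) = (cos(1 + I))/(I) = -I*cos(1 + I)
  Res(f, 1) = P(1)/Q'(1) = (cos(1))/(-I) = I*cos(1)

Sum of residues inside C: -I*cos(1 + I) + I*cos(1)
∮_C f(z) dz = 2πi · (-I*cos(1 + I) + I*cos(1)) = -2*pi*cos(1) + 2*pi*cos(1 + I)

Final answer: -2*pi*cos(1) + 2*pi*cos(1 + I)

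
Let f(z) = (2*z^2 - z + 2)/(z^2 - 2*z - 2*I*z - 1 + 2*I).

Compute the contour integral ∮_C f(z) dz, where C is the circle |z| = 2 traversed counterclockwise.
-pi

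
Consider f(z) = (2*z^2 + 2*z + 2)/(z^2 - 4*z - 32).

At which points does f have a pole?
The singularities of f are the zeros of the denominator. Factoring,
  z^2 - 4*z - 32 = (z + 4)*(z - 8)
so the candidates are z = -4, z = 8.

Check the numerator P(z) = 2*z^2 + 2*z + 2 at each one:
  P(-4) = 26 ≠ 0, so z = -4 is a (simple) pole.
  P(8) = 146 ≠ 0, so z = 8 is a (simple) pole.

Poles of f: {-4, 8}

Final answer: {-4, 8}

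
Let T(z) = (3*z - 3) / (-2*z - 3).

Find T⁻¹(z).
(-3*z + 3)/(2*z + 3)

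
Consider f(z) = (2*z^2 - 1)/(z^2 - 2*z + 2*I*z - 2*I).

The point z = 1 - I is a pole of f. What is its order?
2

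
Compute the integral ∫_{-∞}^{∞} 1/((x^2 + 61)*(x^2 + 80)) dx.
pi*(-61*sqrt(5) + 20*sqrt(61))/23180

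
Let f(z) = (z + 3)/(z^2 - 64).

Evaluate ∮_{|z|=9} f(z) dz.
By the residue theorem, ∮_C f(z) dz = 2πi · (sum of the residues of f at the poles inside |z| = 9).

The denominator factors as (z - 8)*(z + 8), so the singularities of f are simple poles at z = 8, z = -8.
  |8|² = 64 < 81 = 9², so this pole is inside the contour.
  |-8|² = 64 < 81 = 9², so this pole is inside the contour.

With P(z) = z + 3 and Q(z) = z^2 - 64, each pole is simple, so Res(f, z₀) = P(z₀)/Q'(z₀) with Q'(z) = 2*z.
  Res(f, 8) = P(8)/Q'(8) = (11)/(16) = 11/16
  Res(f, -8) = P(-8)/Q'(-8) = (-5)/(-16) = 5/16

Sum of residues inside C: 1
∮_C f(z) dz = 2πi · (1) = 2*I*pi

Final answer: 2*I*pi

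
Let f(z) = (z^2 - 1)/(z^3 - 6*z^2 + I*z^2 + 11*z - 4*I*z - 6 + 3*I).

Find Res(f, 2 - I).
Write f(z) = P(z)/Q(z) with P(z) = z^2 - 1 and Q(z) = z^3 - 6*z^2 + I*z^2 + 11*z - 4*I*z - 6 + 3*I.
The denominator factors as Q(z) = (z - 2 + I)*(z - 1)*(z - 3), so z = 2 - I is a simple zero of Q and P is analytic there; z = 2 - I is therefore a simple pole and
  Res(f, z₀) = P(z₀)/Q'(z₀).

Q'(z) = 3*z^2 - 12*z + 2*I*z + 11 - 4*I, so Q'(2 - I) = -2.
P(2 - I) = 2 - 4*I.

Res(f, 2 - I) = (2 - 4*I)/(-2) = -1 + 2*I

Final answer: -1 + 2*I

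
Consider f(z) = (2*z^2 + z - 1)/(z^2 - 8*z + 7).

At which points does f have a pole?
The singularities of f are the zeros of the denominator. Factoring,
  z^2 - 8*z + 7 = (z - 7)*(z - 1)
so the candidates are z = 7, z = 1.

Check the numerator P(z) = 2*z^2 + z - 1 at each one:
  P(7) = 104 ≠ 0, so z = 7 is a (simple) pole.
  P(1) = 2 ≠ 0, so z = 1 is a (simple) pole.

Poles of f: {1, 7}

Final answer: {1, 7}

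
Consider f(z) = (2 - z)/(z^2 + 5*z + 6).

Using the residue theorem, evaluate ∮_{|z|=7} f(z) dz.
By the residue theorem, ∮_C f(z) dz = 2πi · (sum of the residues of f at the poles inside |z| = 7).

The denominator factors as (z + 2)*(z + 3), so the singularities of f are simple poles at z = -2, z = -3.
  |-2|² = 4 < 49 = 7², so this pole is inside the contour.
  |-3|² = 9 < 49 = 7², so this pole is inside the contour.

With P(z) = 2 - z and Q(z) = z^2 + 5*z + 6, each pole is simple, so Res(f, z₀) = P(z₀)/Q'(z₀) with Q'(z) = 2*z + 5.
  Res(f, -2) = P(-2)/Q'(-2) = (4)/(1) = 4
  Res(f, -3) = P(-3)/Q'(-3) = (5)/(-1) = -5

Sum of residues inside C: -1
∮_C f(z) dz = 2πi · (-1) = -2*I*pi

Final answer: -2*I*pi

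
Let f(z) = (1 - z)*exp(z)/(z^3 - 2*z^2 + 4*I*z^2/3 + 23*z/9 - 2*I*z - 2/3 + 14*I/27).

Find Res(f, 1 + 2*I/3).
Write f(z) = P(z)/Q(z) with P(z) = (1 - z)*exp(z) and Q(z) = z^3 - 2*z^2 + 4*I*z^2/3 + 23*z/9 - 2*I*z - 2/3 + 14*I/27.
The denominator factors as Q(z) = (z - 1 - 2*I/3)*(z - 2/3 + 2*I)*(z - 1/3), so z = 1 + 2*I/3 is a simple zero of Q and P is analytic there; z = 1 + 2*I/3 is therefore a simple pole and
  Res(f, z₀) = P(z₀)/Q'(z₀).

Q'(z) = 3*z^2 - 4*z + 8*I*z/3 + 23/9 - 2*I, so Q'(1 + 2*I/3) = -14/9 + 2*I.
P(1 + 2*I/3) = -2*I*exp(1 + 2*I/3)/3.

Res(f, 1 + 2*I/3) = (-2*I*exp(1 + 2*I/3)/3)/(-14/9 + 2*I) = (-27/130 + 21*I/130)*exp(1 + 2*I/3)

Final answer: (-27/130 + 21*I/130)*exp(1 + 2*I/3)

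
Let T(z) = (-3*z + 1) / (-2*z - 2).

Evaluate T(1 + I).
Substitute z = 1 + I:
  numerator:   -3*(1 + I) + 1 = -2 - 3*I
  denominator: -2*(1 + I) - 2 = -4 - 2*I
T(1 + I) = (-2 - 3*I)/(-4 - 2*I); multiplying numerator and denominator by the conjugate -4 + 2*I gives (14 + 8*I)/20 = 7/10 + 2*I/5

Final answer: 7/10 + 2*I/5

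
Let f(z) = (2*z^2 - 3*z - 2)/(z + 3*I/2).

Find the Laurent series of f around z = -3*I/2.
Put w = z - (-3*I/2), i.e. z = w - 3*I/2. The denominator is w, so it suffices to rewrite the numerator in powers of w.

P(z) = 2*z^2 - 3*z - 2
P(w - 3*I/2) = -13/2 + 9*I/2 + (-3 - 6*I)*w + 2*w^2

Dividing each term by w:
  f = (-13/2 + 9*I/2)/w - 3 - 6*I + 2*w

Substituting back w = z + 3*I/2:
  f(z) = (-13/2 + 9*I/2)/(z + 3*I/2) - 3 - 6*I + 2*(z + 3*I/2)

The series is finite because the numerator is a polynomial; the negative powers form the principal part, and the coefficient of 1/(z + 3*I/2) gives Res(f, -3*I/2) = -13/2 + 9*I/2.

Final answer: (-13/2 + 9*I/2)/(z + 3*I/2) - 3 - 6*I + 2*(z + 3*I/2)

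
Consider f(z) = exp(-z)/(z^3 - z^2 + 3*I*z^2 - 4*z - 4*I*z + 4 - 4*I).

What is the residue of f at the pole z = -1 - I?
Write f(z) = P(z)/Q(z) with P(z) = exp(-z) and Q(z) = z^3 - z^2 + 3*I*z^2 - 4*z - 4*I*z + 4 - 4*I.
The denominator factors as Q(z) = (z + 1 + I)*(z + 2*I)*(z - 2), so z = -1 - I is a simple zero of Q and P is analytic there; z = -1 - I is therefore a simple pole and
  Res(f, z₀) = P(z₀)/Q'(z₀).

Q'(z) = 3*z^2 - 2*z + 6*I*z - 4 - 4*I, so Q'(-1 - I) = 4 - 2*I.
P(-1 - I) = exp(1 + I).

Res(f, -1 - I) = (exp(1 + I))/(4 - 2*I) = (1/5 + I/10)*exp(1 + I)

Final answer: (1/5 + I/10)*exp(1 + I)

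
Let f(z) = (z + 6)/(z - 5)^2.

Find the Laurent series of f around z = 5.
Put w = z - (5), i.e. z = w + 5. The denominator is w^2, so it suffices to rewrite the numerator in powers of w.

P(z) = z + 6
P(w + 5) = 11 + w

Dividing each term by w^2:
  f = 11/w^2 + 1/w

Substituting back w = z - 5:
  f(z) = 11/(z - 5)^2 + 1/(z - 5)

The series is finite because the numerator is a polynomial; the negative powers form the principal part, and the coefficient of 1/(z - 5) gives Res(f, 5) = 1.

Final answer: 11/(z - 5)^2 + 1/(z - 5)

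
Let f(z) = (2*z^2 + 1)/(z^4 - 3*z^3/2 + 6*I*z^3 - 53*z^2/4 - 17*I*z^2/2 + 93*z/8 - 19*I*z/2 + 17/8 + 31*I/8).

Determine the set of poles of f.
{-1 - 3*I, -I/2, 1/2 - I, 2 - 3*I/2}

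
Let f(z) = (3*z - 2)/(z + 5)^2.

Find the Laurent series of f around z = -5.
-17/(z + 5)^2 + 3/(z + 5)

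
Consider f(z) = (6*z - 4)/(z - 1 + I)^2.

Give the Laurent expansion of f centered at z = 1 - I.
(2 - 6*I)/(z - 1 + I)^2 + 6/(z - 1 + I)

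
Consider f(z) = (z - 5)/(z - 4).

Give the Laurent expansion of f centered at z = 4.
Put w = z - (4), i.e. z = w + 4. The denominator is w, so it suffices to rewrite the numerator in powers of w.

P(z) = z - 5
P(w + 4) = -1 + w

Dividing each term by w:
  f = -1/w + 1

Substituting back w = z - 4:
  f(z) = -1/(z - 4) + 1

The series is finite because the numerator is a polynomial; the negative powers form the principal part, and the coefficient of 1/(z - 4) gives Res(f, 4) = -1.

Final answer: -1/(z - 4) + 1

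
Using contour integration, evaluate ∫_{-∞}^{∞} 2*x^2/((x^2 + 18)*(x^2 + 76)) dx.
Let f(z) = 2*z^2/((z^2 + 18)*(z^2 + 76)). The denominator has no real zeros and deg Q - deg P = 2 ≥ 2, so the integral of f over the upper semicircle |z| = R tends to 0 as R → ∞. Closing the contour in the upper half-plane,
  ∫_{-∞}^{∞} f(x) dx = 2πi · Σ Res(f, z_k)  over the poles with Im z_k > 0.

Zeros of the denominator: z^2 + 18 = 0 gives z = ±3*sqrt(2)*I; z^2 + 76 = 0 gives z = ±2*sqrt(19)*I.
Upper half-plane: z = 2*sqrt(19)*I, z = 3*sqrt(2)*I (simple).

Each pole is a simple zero of Q(z) = z^4 + 94*z^2 + 1368, so Res(f, z₀) = P(z₀)/Q'(z₀) with P(z) = 2*z^2, Q'(z) = 4*z^3 + 188*z:
  Res(f, 2*sqrt(19)*I) = (-152)/(-232*sqrt(19)*I) = -sqrt(19)*I/29
  Res(f, 3*sqrt(2)*I) = (-36)/(348*sqrt(2)*I) = 3*sqrt(2)*I/58

Sum of residues: I*(-2*sqrt(19) + 3*sqrt(2))/58
∫_{-∞}^{∞} f(x) dx = 2πi · (I*(-2*sqrt(19) + 3*sqrt(2))/58) = pi*(-3*sqrt(2) + 2*sqrt(19))/29

Final answer: pi*(-3*sqrt(2) + 2*sqrt(19))/29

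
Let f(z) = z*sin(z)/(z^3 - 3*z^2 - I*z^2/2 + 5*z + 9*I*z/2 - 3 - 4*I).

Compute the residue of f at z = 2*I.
Write f(z) = P(z)/Q(z) with P(z) = z*sin(z) and Q(z) = z^3 - 3*z^2 - I*z^2/2 + 5*z + 9*I*z/2 - 3 - 4*I.
The denominator factors as Q(z) = (z - 2 + 3*I/2)*(z - 2*I)*(z - 1), so z = 2*I is a simple zero of Q and P is analytic there; z = 2*I is therefore a simple pole and
  Res(f, z₀) = P(z₀)/Q'(z₀).

Q'(z) = 3*z^2 - 6*z - I*z + 5 + 9*I/2, so Q'(2*I) = -5 - 15*I/2.
P(2*I) = -2*sinh(2).

Res(f, 2*I) = (-2*sinh(2))/(-5 - 15*I/2) = (8/65 - 12*I/65)*sinh(2)

Final answer: (8/65 - 12*I/65)*sinh(2)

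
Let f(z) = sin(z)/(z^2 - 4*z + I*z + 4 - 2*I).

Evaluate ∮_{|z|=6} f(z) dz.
By the residue theorem, ∮_C f(z) dz = 2πi · (sum of the residues of f at the poles inside |z| = 6).

The denominator factors as (z - 2 + I)*(z - 2), so the singularities of f are simple poles at z = 2 - I, z = 2.
  |2 - I|² = 5 < 36 = 6², so this pole is inside the contour.
  |2|² = 4 < 36 = 6², so this pole is inside the contour.

With P(z) = sin(z) and Q(z) = z^2 - 4*z + I*z + 4 - 2*I, each pole is simple, so Res(f, z₀) = P(z₀)/Q'(z₀) with Q'(z) = 2*z - 4 + I.
  Res(f, 2 - I) = P(2 - I)/Q'(2 - I) = (sin(2 - I))/(-I) = I*sin(2 - I)
  Res(f, 2) = P(2)/Q'(2) = (sin(2))/(I) = -I*sin(2)

Sum of residues inside C: -I*sin(2) + I*sin(2 - I)
∮_C f(z) dz = 2πi · (-I*sin(2) + I*sin(2 - I)) = 2*pi*sin(2) - 2*pi*sin(2 - I)

Final answer: 2*pi*sin(2) - 2*pi*sin(2 - I)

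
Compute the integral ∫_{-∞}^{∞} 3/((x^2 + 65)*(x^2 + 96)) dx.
Let f(z) = 3/((z^2 + 65)*(z^2 + 96)). The denominator has no real zeros and deg Q - deg P = 4 ≥ 2, so the integral of f over the upper semicircle |z| = R tends to 0 as R → ∞. Closing the contour in the upper half-plane,
  ∫_{-∞}^{∞} f(x) dx = 2πi · Σ Res(f, z_k)  over the poles with Im z_k > 0.

Zeros of the denominator: z^2 + 96 = 0 gives z = ±4*sqrt(6)*I; z^2 + 65 = 0 gives z = ±sqrt(65)*I.
Upper half-plane: z = 4*sqrt(6)*I, z = sqrt(65)*I (simple).

Each pole is a simple zero of Q(z) = z^4 + 161*z^2 + 6240, so Res(f, z₀) = P(z₀)/Q'(z₀) with P(z) = 3, Q'(z) = 4*z^3 + 322*z:
  Res(f, 4*sqrt(6)*I) = (3)/(-248*sqrt(6)*I) = sqrt(6)*I/496
  Res(f, sqrt(65)*I) = (3)/(62*sqrt(65)*I) = -3*sqrt(65)*I/4030

Sum of residues: I*(-24*sqrt(65) + 65*sqrt(6))/32240
∫_{-∞}^{∞} f(x) dx = 2πi · (I*(-24*sqrt(65) + 65*sqrt(6))/32240) = pi*(-65*sqrt(6) + 24*sqrt(65))/16120

Final answer: pi*(-65*sqrt(6) + 24*sqrt(65))/16120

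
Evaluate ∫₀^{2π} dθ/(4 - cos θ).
2*sqrt(15)*pi/15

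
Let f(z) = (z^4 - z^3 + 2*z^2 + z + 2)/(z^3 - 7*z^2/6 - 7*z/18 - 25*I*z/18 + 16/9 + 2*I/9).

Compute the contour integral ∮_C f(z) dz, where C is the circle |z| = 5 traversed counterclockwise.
By the residue theorem, ∮_C f(z) dz = 2πi · (sum of the residues of f at the poles inside |z| = 5).

The denominator factors as (z + 1 + I/3)*(z - 3/2 - I)*(z - 2/3 + 2*I/3), so the singularities of f are simple poles at z = -1 - I/3, z = 3/2 + I, z = 2/3 - 2*I/3.
  |-1 - I/3|² = 10/9 < 25 = 5², so this pole is inside the contour.
  |3/2 + I|² = 13/4 < 25 = 5², so this pole is inside the contour.
  |2/3 - 2*I/3|² = 8/9 < 25 = 5², so this pole is inside the contour.

With P(z) = z^4 - z^3 + 2*z^2 + z + 2 and Q(z) = z^3 - 7*z^2/6 - 7*z/18 - 25*I*z/18 + 16/9 + 2*I/9, each pole is simple, so Res(f, z₀) = P(z₀)/Q'(z₀) with Q'(z) = 3*z^2 - 7*z/3 - 7/18 - 25*I/18.
  Res(f, -1 - I/3) = P(-1 - I/3)/Q'(-1 - I/3) = (307/81 + 85*I/27)/(83/18 + 25*I/18) = 31856/33813 + 13490*I/33813
  Res(f, 3/2 + I) = P(3/2 + I)/Q'(3/2 + I) = (-5/16 + 35*I/4)/(-5/36 + 95*I/18) = 1917/1156 + 9*I/578
  Res(f, 2/3 - 2*I/3) = P(2/3 - 2*I/3)/Q'(2/3 - 2*I/3) = (200/81 - 50*I/27)/(-35/18 - 5*I/2) = -2/117 + 38*I/39

Sum of residues inside C: 31/12 + 25*I/18
∮_C f(z) dz = 2πi · (31/12 + 25*I/18) = pi*(-25/9 + 31*I/6)

Final answer: pi*(-25/9 + 31*I/6)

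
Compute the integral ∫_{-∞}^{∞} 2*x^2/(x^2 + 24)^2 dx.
Let f(z) = 2*z^2/(z^2 + 24)^2. The denominator has no real zeros and deg Q - deg P = 2 ≥ 2, so the integral of f over the upper semicircle |z| = R tends to 0 as R → ∞. Closing the contour in the upper half-plane,
  ∫_{-∞}^{∞} f(x) dx = 2πi · Σ Res(f, z_k)  over the poles with Im z_k > 0.

Zeros of the denominator: z^2 + 24 = 0 gives z = ±2*sqrt(6)*I.
Upper half-plane: z = 2*sqrt(6)*I (a pole of order 2).

Write f(z) = g(z)/(z - 2*sqrt(6)*I)^2 with g(z) = 2*z^2/(z + 2*sqrt(6)*I)^2. For a double pole, Res(f, z₀) = g'(z₀):
  g'(z) = 8*sqrt(6)*I*z/(z + 2*sqrt(6)*I)^3
  Res(f, 2*sqrt(6)*I) = g'(2*sqrt(6)*I) = -sqrt(6)*I/24

∫_{-∞}^{∞} f(x) dx = 2πi · (-sqrt(6)*I/24) = sqrt(6)*pi/12

Final answer: sqrt(6)*pi/12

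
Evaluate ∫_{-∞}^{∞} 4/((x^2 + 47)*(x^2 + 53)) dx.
Let f(z) = 4/((z^2 + 47)*(z^2 + 53)). The denominator has no real zeros and deg Q - deg P = 4 ≥ 2, so the integral of f over the upper semicircle |z| = R tends to 0 as R → ∞. Closing the contour in the upper half-plane,
  ∫_{-∞}^{∞} f(x) dx = 2πi · Σ Res(f, z_k)  over the poles with Im z_k > 0.

Zeros of the denominator: z^2 + 47 = 0 gives z = ±sqrt(47)*I; z^2 + 53 = 0 gives z = ±sqrt(53)*I.
Upper half-plane: z = sqrt(47)*I, z = sqrt(53)*I (simple).

Each pole is a simple zero of Q(z) = z^4 + 100*z^2 + 2491, so Res(f, z₀) = P(z₀)/Q'(z₀) with P(z) = 4, Q'(z) = 4*z^3 + 200*z:
  Res(f, sqrt(47)*I) = (4)/(12*sqrt(47)*I) = -sqrt(47)*I/141
  Res(f, sqrt(53)*I) = (4)/(-12*sqrt(53)*I) = sqrt(53)*I/159

Sum of residues: I*(-sqrt(47)/141 + sqrt(53)/159)
∫_{-∞}^{∞} f(x) dx = 2πi · (I*(-sqrt(47)/141 + sqrt(53)/159)) = 2*pi*(-47*sqrt(53) + 53*sqrt(47))/7473

Final answer: 2*pi*(-47*sqrt(53) + 53*sqrt(47))/7473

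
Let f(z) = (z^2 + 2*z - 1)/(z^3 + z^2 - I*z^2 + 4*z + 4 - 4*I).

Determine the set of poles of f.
{-1 + I, -2*I, 2*I}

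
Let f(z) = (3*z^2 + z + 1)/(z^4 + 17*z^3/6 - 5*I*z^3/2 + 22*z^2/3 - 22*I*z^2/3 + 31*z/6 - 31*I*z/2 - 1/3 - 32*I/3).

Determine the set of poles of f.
The singularities of f are the zeros of the denominator. Factoring,
  z^4 + 17*z^3/6 - 5*I*z^3/2 + 22*z^2/3 - 22*I*z^2/3 + 31*z/6 - 31*I*z/2 - 1/3 - 32*I/3 = (z + 1/3 - 3*I)*(z + 1/2 - 3*I/2)*(z + 1 + 2*I)*(z + 1)
so the candidates are z = -1/3 + 3*I, z = -1/2 + 3*I/2, z = -1 - 2*I, z = -1.

Check the numerator P(z) = 3*z^2 + z + 1 at each one:
  P(-1/3 + 3*I) = -26 - 3*I ≠ 0, so z = -1/3 + 3*I is a (simple) pole.
  P(-1/2 + 3*I/2) = -11/2 - 3*I ≠ 0, so z = -1/2 + 3*I/2 is a (simple) pole.
  P(-1 - 2*I) = -9 + 10*I ≠ 0, so z = -1 - 2*I is a (simple) pole.
  P(-1) = 3 ≠ 0, so z = -1 is a (simple) pole.

Poles of f: {-1 - 2*I, -1, -1/2 + 3*I/2, -1/3 + 3*I}

Final answer: {-1 - 2*I, -1, -1/2 + 3*I/2, -1/3 + 3*I}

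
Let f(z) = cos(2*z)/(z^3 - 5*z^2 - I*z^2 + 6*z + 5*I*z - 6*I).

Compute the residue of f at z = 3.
(3/10 + I/10)*cos(6)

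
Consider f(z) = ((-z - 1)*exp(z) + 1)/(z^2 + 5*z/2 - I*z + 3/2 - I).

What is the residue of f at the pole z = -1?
Write f(z) = P(z)/Q(z) with P(z) = (-z - 1)*exp(z) + 1 and Q(z) = z^2 + 5*z/2 - I*z + 3/2 - I.
The denominator factors as Q(z) = (z + 1)*(z + 3/2 - I), so z = -1 is a simple zero of Q and P is analytic there; z = -1 is therefore a simple pole and
  Res(f, z₀) = P(z₀)/Q'(z₀).

Q'(z) = 2*z + 5/2 - I, so Q'(-1) = 1/2 - I.
P(-1) = 1.

Res(f, -1) = (1)/(1/2 - I) = 2/5 + 4*I/5

Final answer: 2/5 + 4*I/5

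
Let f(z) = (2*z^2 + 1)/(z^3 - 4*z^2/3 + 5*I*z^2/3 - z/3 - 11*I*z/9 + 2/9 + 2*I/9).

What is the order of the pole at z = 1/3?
Factor the denominator:
  z^3 - 4*z^2/3 + 5*I*z^2/3 - z/3 - 11*I*z/9 + 2/9 + 2*I/9 = (z - 1/3)*(z - 1 + I)*(z + 2*I/3)

The numerator P(z) = 2*z^2 + 1 has P(1/3) = 11/9 ≠ 0, so no factor of (z - 1/3) cancels.
Near z = 1/3 we can therefore write f(z) = g(z)/(z - 1/3) with g analytic at 1/3 and g(1/3) ≠ 0 (g is the numerator divided by the remaining denominator factors).

Hence z = 1/3 is a pole of order 1.

Final answer: 1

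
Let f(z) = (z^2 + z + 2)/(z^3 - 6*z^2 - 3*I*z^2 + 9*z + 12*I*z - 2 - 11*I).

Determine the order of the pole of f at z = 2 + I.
Factor the denominator:
  z^3 - 6*z^2 - 3*I*z^2 + 9*z + 12*I*z - 2 - 11*I = (z - 2 - I)^3

The numerator P(z) = z^2 + z + 2 has P(2 + I) = 7 + 5*I ≠ 0, so no factor of (z - 2 - I) cancels.
Near z = 2 + I we can therefore write f(z) = g(z)/(z - 2 - I)^3 with g analytic at 2 + I and g(2 + I) ≠ 0 (g is just the numerator).

Hence z = 2 + I is a pole of order 3.

Final answer: 3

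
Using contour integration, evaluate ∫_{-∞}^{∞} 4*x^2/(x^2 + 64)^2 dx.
pi/4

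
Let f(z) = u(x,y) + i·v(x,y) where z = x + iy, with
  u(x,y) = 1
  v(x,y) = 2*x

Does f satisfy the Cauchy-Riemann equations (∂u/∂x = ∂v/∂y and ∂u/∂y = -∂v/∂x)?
∂u/∂x = 0
∂v/∂y = 0
∂u/∂y = 0
∂v/∂x = 2
∂u/∂y ≠ -∂v/∂x; the Cauchy-Riemann equations are not satisfied, so f is not analytic.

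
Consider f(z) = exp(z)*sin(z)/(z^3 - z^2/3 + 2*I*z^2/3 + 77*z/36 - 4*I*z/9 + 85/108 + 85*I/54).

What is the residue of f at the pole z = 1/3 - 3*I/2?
(-10/41 + 8*I/41)*exp(1/3 - 3*I/2)*sin(1/3 - 3*I/2)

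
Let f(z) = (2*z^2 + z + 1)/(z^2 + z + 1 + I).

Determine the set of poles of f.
{-1 + I, -I}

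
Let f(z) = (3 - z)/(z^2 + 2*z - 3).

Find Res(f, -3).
Write f(z) = P(z)/Q(z) with P(z) = 3 - z and Q(z) = z^2 + 2*z - 3.
The denominator factors as Q(z) = (z - 1)*(z + 3), so z = -3 is a simple zero of Q and P is analytic there; z = -3 is therefore a simple pole and
  Res(f, z₀) = P(z₀)/Q'(z₀).

Q'(z) = 2*z + 2, so Q'(-3) = -4.
P(-3) = 6.

Res(f, -3) = (6)/(-4) = -3/2

Final answer: -3/2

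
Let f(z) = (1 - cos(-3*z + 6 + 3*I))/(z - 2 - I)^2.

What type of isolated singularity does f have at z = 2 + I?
Let u = z - 2 - I. The argument of cos is -3*z + 6 + 3*I = -3u, so
  f = (1 - cos(-3u))/u^2 = ((-3u)^2/2 - (-3u)^4/24 + ...)/u^2 = 9/2 - (27/8)*u^2 + ...
The Laurent expansion about u = 0 has no negative powers; equivalently lim_{z→2 + I} f(z) = 9/2 exists and is finite.
So the singularity is removable.

Final answer: removable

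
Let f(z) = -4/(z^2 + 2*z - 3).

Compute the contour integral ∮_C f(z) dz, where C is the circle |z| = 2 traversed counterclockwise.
By the residue theorem, ∮_C f(z) dz = 2πi · (sum of the residues of f at the poles inside |z| = 2).

The denominator factors as (z - 1)*(z + 3), so the singularities of f are simple poles at z = 1, z = -3.
  |1|² = 1 < 4 = 2², so this pole is inside the contour.
  |-3|² = 9 > 4 = 2², so this pole is outside the contour.

With P(z) = -4 and Q(z) = z^2 + 2*z - 3, each pole is simple, so Res(f, z₀) = P(z₀)/Q'(z₀) with Q'(z) = 2*z + 2.
  Res(f, 1) = P(1)/Q'(1) = (-4)/(4) = -1

∮_C f(z) dz = 2πi · (-1) = -2*I*pi

Final answer: -2*I*pi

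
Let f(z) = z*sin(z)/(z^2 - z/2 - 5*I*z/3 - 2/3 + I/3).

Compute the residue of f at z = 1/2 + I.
Write f(z) = P(z)/Q(z) with P(z) = z*sin(z) and Q(z) = z^2 - z/2 - 5*I*z/3 - 2/3 + I/3.
The denominator factors as Q(z) = (z - 2*I/3)*(z - 1/2 - I), so z = 1/2 + I is a simple zero of Q and P is analytic there; z = 1/2 + I is therefore a simple pole and
  Res(f, z₀) = P(z₀)/Q'(z₀).

Q'(z) = 2*z - 1/2 - 5*I/3, so Q'(1/2 + I) = 1/2 + I/3.
P(1/2 + I) = (1/2 + I)*sin(1/2 + I).

Res(f, 1/2 + I) = ((1/2 + I)*sin(1/2 + I))/(1/2 + I/3) = (21/13 + 12*I/13)*sin(1/2 + I)

Final answer: (21/13 + 12*I/13)*sin(1/2 + I)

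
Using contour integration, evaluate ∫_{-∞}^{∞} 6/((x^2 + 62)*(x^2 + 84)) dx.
pi*(-31*sqrt(21) + 21*sqrt(62))/4774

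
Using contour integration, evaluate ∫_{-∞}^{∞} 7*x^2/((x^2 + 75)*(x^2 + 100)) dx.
Let f(z) = 7*z^2/((z^2 + 75)*(z^2 + 100)). The denominator has no real zeros and deg Q - deg P = 2 ≥ 2, so the integral of f over the upper semicircle |z| = R tends to 0 as R → ∞. Closing the contour in the upper half-plane,
  ∫_{-∞}^{∞} f(x) dx = 2πi · Σ Res(f, z_k)  over the poles with Im z_k > 0.

Zeros of the denominator: z^2 + 100 = 0 gives z = ±10*I; z^2 + 75 = 0 gives z = ±5*sqrt(3)*I.
Upper half-plane: z = 10*I, z = 5*sqrt(3)*I (simple).

Each pole is a simple zero of Q(z) = z^4 + 175*z^2 + 7500, so Res(f, z₀) = P(z₀)/Q'(z₀) with P(z) = 7*z^2, Q'(z) = 4*z^3 + 350*z:
  Res(f, 10*I) = (-700)/(-500*I) = -7*I/5
  Res(f, 5*sqrt(3)*I) = (-525)/(250*sqrt(3)*I) = 7*sqrt(3)*I/10

Sum of residues: 7*I*(-2 + sqrt(3))/10
∫_{-∞}^{∞} f(x) dx = 2πi · (7*I*(-2 + sqrt(3))/10) = 7*pi*(2 - sqrt(3))/5

Final answer: 7*pi*(2 - sqrt(3))/5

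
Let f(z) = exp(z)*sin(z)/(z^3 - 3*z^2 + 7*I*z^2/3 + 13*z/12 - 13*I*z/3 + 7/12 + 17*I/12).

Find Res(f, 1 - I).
Write f(z) = P(z)/Q(z) with P(z) = exp(z)*sin(z) and Q(z) = z^3 - 3*z^2 + 7*I*z^2/3 + 13*z/12 - 13*I*z/3 + 7/12 + 17*I/12.
The denominator factors as Q(z) = (z - 1/2 + I/3)*(z - 1 + I)*(z - 3/2 + I), so z = 1 - I is a simple zero of Q and P is analytic there; z = 1 - I is therefore a simple pole and
  Res(f, z₀) = P(z₀)/Q'(z₀).

Q'(z) = 3*z^2 - 6*z + 14*I*z/3 + 13/12 - 13*I/3, so Q'(1 - I) = -1/4 + I/3.
P(1 - I) = exp(1 - I)*sin(1 - I).

Res(f, 1 - I) = (exp(1 - I)*sin(1 - I))/(-1/4 + I/3) = (-36/25 - 48*I/25)*exp(1 - I)*sin(1 - I)

Final answer: (-36/25 - 48*I/25)*exp(1 - I)*sin(1 - I)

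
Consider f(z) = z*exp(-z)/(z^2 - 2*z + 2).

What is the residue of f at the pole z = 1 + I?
(1/2 - I/2)*exp(-1 - I)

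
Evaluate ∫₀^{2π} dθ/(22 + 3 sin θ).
Call the integral J. The integrand is 2π-periodic and we integrate over a full period, so shifting θ does not change the value (θ → θ + π/2 turns sin θ into cos θ). Hence
  J = ∫₀^{2π} dθ/(22 + 3 cos θ).
Put z = e^{iθ}: then cos θ = (z + 1/z)/2, dθ = dz/(iz), and z runs once counterclockwise around |z| = 1:
  J = ∮_{|z|=1} 1/(22 + 3*(z + 1/z)/2) · dz/(iz) = (2/i) ∮_{|z|=1} dz/(3*z^2 + 44*z + 3).
The roots of 3*z^2 + 44*z + 3 are z = (-22 ± sqrt(22^2 - 3^2))/3, with sqrt(475) = 5*sqrt(19); their product is 1, so only z₊ = -22/3 + 5*sqrt(19)/3 lies inside the unit circle (z₋ = -22/3 - 5*sqrt(19)/3 lies outside).
z₊ is a simple zero of q(z) = 3*z^2 + 44*z + 3, so Res(1/q, z₊) = 1/q'(z₊) with q'(z) = 6*z + 44; and q'(z₊) = 3*(z₊ - z₋) = 10*sqrt(19).
Therefore J = (2/i) · 2πi · 1/(10*sqrt(19)) = 2*pi/(5*sqrt(19)) = 2*sqrt(19)*pi/95

Final answer: 2*sqrt(19)*pi/95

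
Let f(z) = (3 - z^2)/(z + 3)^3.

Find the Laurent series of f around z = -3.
-6/(z + 3)^3 + 6/(z + 3)^2 - 1/(z + 3)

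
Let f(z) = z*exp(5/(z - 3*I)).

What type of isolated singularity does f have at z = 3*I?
essential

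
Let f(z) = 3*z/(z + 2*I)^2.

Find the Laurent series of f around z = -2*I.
Put w = z - (-2*I), i.e. z = w - 2*I. The denominator is w^2, so it suffices to rewrite the numerator in powers of w.

P(z) = 3*z
P(w - 2*I) = -6*I + 3*w

Dividing each term by w^2:
  f = -6*I/w^2 + 3/w

Substituting back w = z + 2*I:
  f(z) = -6*I/(z + 2*I)^2 + 3/(z + 2*I)

The series is finite because the numerator is a polynomial; the negative powers form the principal part, and the coefficient of 1/(z + 2*I) gives Res(f, -2*I) = 3.

Final answer: -6*I/(z + 2*I)^2 + 3/(z + 2*I)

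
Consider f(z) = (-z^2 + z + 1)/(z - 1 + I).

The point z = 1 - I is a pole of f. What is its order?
Factor the denominator:
  z - 1 + I = (z - 1 + I)

The numerator P(z) = -z^2 + z + 1 has P(1 - I) = 2 + I ≠ 0, so no factor of (z - 1 + I) cancels.
Near z = 1 - I we can therefore write f(z) = g(z)/(z - 1 + I) with g analytic at 1 - I and g(1 - I) ≠ 0 (g is just the numerator).

Hence z = 1 - I is a pole of order 1.

Final answer: 1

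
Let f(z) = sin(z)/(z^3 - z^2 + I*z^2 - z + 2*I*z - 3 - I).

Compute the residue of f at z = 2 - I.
Write f(z) = P(z)/Q(z) with P(z) = sin(z) and Q(z) = z^3 - z^2 + I*z^2 - z + 2*I*z - 3 - I.
The denominator factors as Q(z) = (z + 1 - I)*(z + I)*(z - 2 + I), so z = 2 - I is a simple zero of Q and P is analytic there; z = 2 - I is therefore a simple pole and
  Res(f, z₀) = P(z₀)/Q'(z₀).

Q'(z) = 3*z^2 - 2*z + 2*I*z - 1 + 2*I, so Q'(2 - I) = 6 - 4*I.
P(2 - I) = sin(2 - I).

Res(f, 2 - I) = (sin(2 - I))/(6 - 4*I) = (3/26 + I/13)*sin(2 - I)

Final answer: (3/26 + I/13)*sin(2 - I)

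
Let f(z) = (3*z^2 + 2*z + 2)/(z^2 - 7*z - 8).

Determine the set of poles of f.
The singularities of f are the zeros of the denominator. Factoring,
  z^2 - 7*z - 8 = (z - 8)*(z + 1)
so the candidates are z = 8, z = -1.

Check the numerator P(z) = 3*z^2 + 2*z + 2 at each one:
  P(8) = 210 ≠ 0, so z = 8 is a (simple) pole.
  P(-1) = 3 ≠ 0, so z = -1 is a (simple) pole.

Poles of f: {-1, 8}

Final answer: {-1, 8}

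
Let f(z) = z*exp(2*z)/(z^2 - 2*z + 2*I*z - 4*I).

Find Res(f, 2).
(1/2 - I/2)*exp(4)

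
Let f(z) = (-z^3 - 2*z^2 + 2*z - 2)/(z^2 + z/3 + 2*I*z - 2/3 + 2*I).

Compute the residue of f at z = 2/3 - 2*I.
Write f(z) = P(z)/Q(z) with P(z) = -z^3 - 2*z^2 + 2*z - 2 and Q(z) = z^2 + z/3 + 2*I*z - 2/3 + 2*I.
The denominator factors as Q(z) = (z - 2/3 + 2*I)*(z + 1), so z = 2/3 - 2*I is a simple zero of Q and P is analytic there; z = 2/3 - 2*I is therefore a simple pole and
  Res(f, z₀) = P(z₀)/Q'(z₀).

Q'(z) = 2*z + 1/3 + 2*I, so Q'(2/3 - 2*I) = 5/3 - 2*I.
P(2/3 - 2*I) = 382/27 - 4*I.

Res(f, 2/3 - 2*I) = (382/27 - 4*I)/(5/3 - 2*I) = 2558/549 + 584*I/183

Final answer: 2558/549 + 584*I/183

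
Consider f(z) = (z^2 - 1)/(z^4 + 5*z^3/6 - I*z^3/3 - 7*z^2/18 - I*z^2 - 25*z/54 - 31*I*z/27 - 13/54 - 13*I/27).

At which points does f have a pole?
The singularities of f are the zeros of the denominator. Factoring,
  z^4 + 5*z^3/6 - I*z^3/3 - 7*z^2/18 - I*z^2 - 25*z/54 - 31*I*z/27 - 13/54 - 13*I/27 = (z + 1/3 + 2*I/3)*(z + 1)*(z - 1 - 2*I/3)*(z + 1/2 - I/3)
so the candidates are z = -1/3 - 2*I/3, z = -1, z = 1 + 2*I/3, z = -1/2 + I/3.

Check the numerator P(z) = z^2 - 1 at each one:
  P(-1/3 - 2*I/3) = -4/3 + 4*I/9 ≠ 0, so z = -1/3 - 2*I/3 is a (simple) pole.
  P(-1) = 0, so the factor (z + 1) cancels and z = -1 is only a removable singularity, not a pole.
  P(1 + 2*I/3) = -4/9 + 4*I/3 ≠ 0, so z = 1 + 2*I/3 is a (simple) pole.
  P(-1/2 + I/3) = -31/36 - I/3 ≠ 0, so z = -1/2 + I/3 is a (simple) pole.

Poles of f: {-1/2 + I/3, -1/3 - 2*I/3, 1 + 2*I/3}

Final answer: {-1/2 + I/3, -1/3 - 2*I/3, 1 + 2*I/3}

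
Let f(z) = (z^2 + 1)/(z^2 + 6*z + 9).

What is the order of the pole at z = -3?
2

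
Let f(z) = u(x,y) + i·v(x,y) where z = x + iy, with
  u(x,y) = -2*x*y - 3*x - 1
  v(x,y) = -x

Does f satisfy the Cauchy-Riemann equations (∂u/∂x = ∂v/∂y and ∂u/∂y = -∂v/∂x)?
∂u/∂x = -2*y - 3
∂v/∂y = 0
∂u/∂y = -2*x
∂v/∂x = -1
∂u/∂x ≠ ∂v/∂y and ∂u/∂y ≠ -∂v/∂x; the Cauchy-Riemann equations are not satisfied, so f is not analytic.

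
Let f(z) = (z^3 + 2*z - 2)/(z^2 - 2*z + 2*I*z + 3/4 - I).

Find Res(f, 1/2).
Write f(z) = P(z)/Q(z) with P(z) = z^3 + 2*z - 2 and Q(z) = z^2 - 2*z + 2*I*z + 3/4 - I.
The denominator factors as Q(z) = (z - 1/2)*(z - 3/2 + 2*I), so z = 1/2 is a simple zero of Q and P is analytic there; z = 1/2 is therefore a simple pole and
  Res(f, z₀) = P(z₀)/Q'(z₀).

Q'(z) = 2*z - 2 + 2*I, so Q'(1/2) = -1 + 2*I.
P(1/2) = -7/8.

Res(f, 1/2) = (-7/8)/(-1 + 2*I) = 7/40 + 7*I/20

Final answer: 7/40 + 7*I/20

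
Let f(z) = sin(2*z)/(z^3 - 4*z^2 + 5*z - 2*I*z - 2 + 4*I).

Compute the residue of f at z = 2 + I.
Write f(z) = P(z)/Q(z) with P(z) = sin(2*z) and Q(z) = z^3 - 4*z^2 + 5*z - 2*I*z - 2 + 4*I.
The denominator factors as Q(z) = (z + I)*(z - 2)*(z - 2 - I), so z = 2 + I is a simple zero of Q and P is analytic there; z = 2 + I is therefore a simple pole and
  Res(f, z₀) = P(z₀)/Q'(z₀).

Q'(z) = 3*z^2 - 8*z + 5 - 2*I, so Q'(2 + I) = -2 + 2*I.
P(2 + I) = sin(4 + 2*I).

Res(f, 2 + I) = (sin(4 + 2*I))/(-2 + 2*I) = (-1/4 - I/4)*sin(4 + 2*I)

Final answer: (-1/4 - I/4)*sin(4 + 2*I)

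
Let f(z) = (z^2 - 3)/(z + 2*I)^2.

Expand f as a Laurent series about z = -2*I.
Put w = z - (-2*I), i.e. z = w - 2*I. The denominator is w^2, so it suffices to rewrite the numerator in powers of w.

P(z) = z^2 - 3
P(w - 2*I) = -7 - 4*I*w + w^2

Dividing each term by w^2:
  f = -7/w^2 - 4*I/w + 1

Substituting back w = z + 2*I:
  f(z) = -7/(z + 2*I)^2 - 4*I/(z + 2*I) + 1

The series is finite because the numerator is a polynomial; the negative powers form the principal part, and the coefficient of 1/(z + 2*I) gives Res(f, -2*I) = -4*I.

Final answer: -7/(z + 2*I)^2 - 4*I/(z + 2*I) + 1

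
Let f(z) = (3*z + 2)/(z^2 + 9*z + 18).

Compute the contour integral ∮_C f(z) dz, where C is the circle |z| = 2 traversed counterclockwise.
0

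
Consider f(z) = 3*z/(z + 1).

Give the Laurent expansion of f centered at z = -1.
Put w = z - (-1), i.e. z = w - 1. The denominator is w, so it suffices to rewrite the numerator in powers of w.

P(z) = 3*z
P(w - 1) = -3 + 3*w

Dividing each term by w:
  f = -3/w + 3

Substituting back w = z + 1:
  f(z) = -3/(z + 1) + 3

The series is finite because the numerator is a polynomial; the negative powers form the principal part, and the coefficient of 1/(z + 1) gives Res(f, -1) = -3.

Final answer: -3/(z + 1) + 3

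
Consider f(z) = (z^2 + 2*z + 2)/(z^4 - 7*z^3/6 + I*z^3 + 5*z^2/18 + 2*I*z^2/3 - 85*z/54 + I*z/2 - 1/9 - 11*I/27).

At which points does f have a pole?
The singularities of f are the zeros of the denominator. Factoring,
  z^4 - 7*z^3/6 + I*z^3 + 5*z^2/18 + 2*I*z^2/3 - 85*z/54 + I*z/2 - 1/9 - 11*I/27 = (z - 3/2 + I)*(z + I/3)*(z + 2*I/3)*(z + 1/3 - I)
so the candidates are z = 3/2 - I, z = -I/3, z = -2*I/3, z = -1/3 + I.

Check the numerator P(z) = z^2 + 2*z + 2 at each one:
  P(3/2 - I) = 25/4 - 5*I ≠ 0, so z = 3/2 - I is a (simple) pole.
  P(-I/3) = 17/9 - 2*I/3 ≠ 0, so z = -I/3 is a (simple) pole.
  P(-2*I/3) = 14/9 - 4*I/3 ≠ 0, so z = -2*I/3 is a (simple) pole.
  P(-1/3 + I) = 4/9 + 4*I/3 ≠ 0, so z = -1/3 + I is a (simple) pole.

Poles of f: {-1/3 + I, -2*I/3, -I/3, 3/2 - I}

Final answer: {-1/3 + I, -2*I/3, -I/3, 3/2 - I}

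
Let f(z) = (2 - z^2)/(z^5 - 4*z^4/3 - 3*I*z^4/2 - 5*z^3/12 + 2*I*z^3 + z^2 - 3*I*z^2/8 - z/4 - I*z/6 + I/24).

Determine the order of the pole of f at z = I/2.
3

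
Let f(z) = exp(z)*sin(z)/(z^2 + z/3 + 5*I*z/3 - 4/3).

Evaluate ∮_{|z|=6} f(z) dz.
By the residue theorem, ∮_C f(z) dz = 2πi · (sum of the residues of f at the poles inside |z| = 6).

The denominator factors as (z + 1 + I)*(z - 2/3 + 2*I/3), so the singularities of f are simple poles at z = -1 - I, z = 2/3 - 2*I/3.
  |-1 - I|² = 2 < 36 = 6², so this pole is inside the contour.
  |2/3 - 2*I/3|² = 8/9 < 36 = 6², so this pole is inside the contour.

With P(z) = exp(z)*sin(z) and Q(z) = z^2 + z/3 + 5*I*z/3 - 4/3, each pole is simple, so Res(f, z₀) = P(z₀)/Q'(z₀) with Q'(z) = 2*z + 1/3 + 5*I/3.
  Res(f, -1 - I) = P(-1 - I)/Q'(-1 - I) = (-exp(-1 - I)*sin(1 + I))/(-5/3 - I/3) = (15/26 - 3*I/26)*exp(-1 - I)*sin(1 + I)
  Res(f, 2/3 - 2*I/3) = P(2/3 - 2*I/3)/Q'(2/3 - 2*I/3) = (exp(2/3 - 2*I/3)*sin(2/3 - 2*I/3))/(5/3 + I/3) = (15/26 - 3*I/26)*exp(2/3 - 2*I/3)*sin(2/3 - 2*I/3)

Sum of residues inside C: (15/26 - 3*I/26)*exp(2/3 - 2*I/3)*sin(2/3 - 2*I/3) + (15/26 - 3*I/26)*exp(-1 - I)*sin(1 + I)
∮_C f(z) dz = 2πi · ((15/26 - 3*I/26)*exp(2/3 - 2*I/3)*sin(2/3 - 2*I/3) + (15/26 - 3*I/26)*exp(-1 - I)*sin(1 + I)) = pi*(3/13 + 15*I/13)*exp(2/3 - 2*I/3)*sin(2/3 - 2*I/3) + pi*(3/13 + 15*I/13)*exp(-1 - I)*sin(1 + I)

Final answer: pi*(3/13 + 15*I/13)*exp(2/3 - 2*I/3)*sin(2/3 - 2*I/3) + pi*(3/13 + 15*I/13)*exp(-1 - I)*sin(1 + I)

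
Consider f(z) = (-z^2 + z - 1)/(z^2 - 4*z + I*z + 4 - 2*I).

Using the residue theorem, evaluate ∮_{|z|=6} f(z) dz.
By the residue theorem, ∮_C f(z) dz = 2πi · (sum of the residues of f at the poles inside |z| = 6).

The denominator factors as (z - 2 + I)*(z - 2), so the singularities of f are simple poles at z = 2 - I, z = 2.
  |2 - I|² = 5 < 36 = 6², so this pole is inside the contour.
  |2|² = 4 < 36 = 6², so this pole is inside the contour.

With P(z) = -z^2 + z - 1 and Q(z) = z^2 - 4*z + I*z + 4 - 2*I, each pole is simple, so Res(f, z₀) = P(z₀)/Q'(z₀) with Q'(z) = 2*z - 4 + I.
  Res(f, 2 - I) = P(2 - I)/Q'(2 - I) = (-2 + 3*I)/(-I) = -3 - 2*I
  Res(f, 2) = P(2)/Q'(2) = (-3)/(I) = 3*I

Sum of residues inside C: -3 + I
∮_C f(z) dz = 2πi · (-3 + I) = pi*(-2 - 6*I)

Final answer: pi*(-2 - 6*I)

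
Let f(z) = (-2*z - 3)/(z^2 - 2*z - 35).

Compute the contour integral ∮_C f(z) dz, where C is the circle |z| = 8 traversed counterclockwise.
By the residue theorem, ∮_C f(z) dz = 2πi · (sum of the residues of f at the poles inside |z| = 8).

The denominator factors as (z - 7)*(z + 5), so the singularities of f are simple poles at z = 7, z = -5.
  |7|² = 49 < 64 = 8², so this pole is inside the contour.
  |-5|² = 25 < 64 = 8², so this pole is inside the contour.

With P(z) = -2*z - 3 and Q(z) = z^2 - 2*z - 35, each pole is simple, so Res(f, z₀) = P(z₀)/Q'(z₀) with Q'(z) = 2*z - 2.
  Res(f, 7) = P(7)/Q'(7) = (-17)/(12) = -17/12
  Res(f, -5) = P(-5)/Q'(-5) = (7)/(-12) = -7/12

Sum of residues inside C: -2
∮_C f(z) dz = 2πi · (-2) = -4*I*pi

Final answer: -4*I*pi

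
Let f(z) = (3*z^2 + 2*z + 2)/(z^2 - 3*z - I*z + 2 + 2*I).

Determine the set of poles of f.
The singularities of f are the zeros of the denominator. Factoring,
  z^2 - 3*z - I*z + 2 + 2*I = (z - 1 - I)*(z - 2)
so the candidates are z = 1 + I, z = 2.

Check the numerator P(z) = 3*z^2 + 2*z + 2 at each one:
  P(1 + I) = 4 + 8*I ≠ 0, so z = 1 + I is a (simple) pole.
  P(2) = 18 ≠ 0, so z = 2 is a (simple) pole.

Poles of f: {1 + I, 2}

Final answer: {1 + I, 2}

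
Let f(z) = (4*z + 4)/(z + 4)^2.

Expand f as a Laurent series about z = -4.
Put w = z - (-4), i.e. z = w - 4. The denominator is w^2, so it suffices to rewrite the numerator in powers of w.

P(z) = 4*z + 4
P(w - 4) = -12 + 4*w

Dividing each term by w^2:
  f = -12/w^2 + 4/w

Substituting back w = z + 4:
  f(z) = -12/(z + 4)^2 + 4/(z + 4)

The series is finite because the numerator is a polynomial; the negative powers form the principal part, and the coefficient of 1/(z + 4) gives Res(f, -4) = 4.

Final answer: -12/(z + 4)^2 + 4/(z + 4)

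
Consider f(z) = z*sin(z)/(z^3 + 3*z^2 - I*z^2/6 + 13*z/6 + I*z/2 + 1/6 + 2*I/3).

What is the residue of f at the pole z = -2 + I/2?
Write f(z) = P(z)/Q(z) with P(z) = z*sin(z) and Q(z) = z^3 + 3*z^2 - I*z^2/6 + 13*z/6 + I*z/2 + 1/6 + 2*I/3.
The denominator factors as Q(z) = (z + 2 - I/2)*(z + I/3)*(z + 1), so z = -2 + I/2 is a simple zero of Q and P is analytic there; z = -2 + I/2 is therefore a simple pole and
  Res(f, z₀) = P(z₀)/Q'(z₀).

Q'(z) = 3*z^2 + 6*z - I*z/3 + 13/6 + I/2, so Q'(-2 + I/2) = 19/12 - 11*I/6.
P(-2 + I/2) = (2 - I/2)*sin(2 - I/2).

Res(f, -2 + I/2) = ((2 - I/2)*sin(2 - I/2))/(19/12 - 11*I/6) = (588/845 + 414*I/845)*sin(2 - I/2)

Final answer: (588/845 + 414*I/845)*sin(2 - I/2)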